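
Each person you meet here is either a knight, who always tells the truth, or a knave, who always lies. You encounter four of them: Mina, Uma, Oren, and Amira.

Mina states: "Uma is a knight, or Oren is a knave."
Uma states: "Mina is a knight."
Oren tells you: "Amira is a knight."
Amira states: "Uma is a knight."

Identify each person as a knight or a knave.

Consider Mina. Suppose Mina is a knave.
Then no assignment of the remaining roles makes every statement match its speaker's type — contradiction.
So Mina is a knight.
With that fixed, Uma's statement is true, so Uma is a knight.
With that fixed, Amira's statement is true, so Amira is a knight.
With that fixed, Oren's statement is true, so Oren is a knight.

Mina: knight, Uma: knight, Oren: knight, Amira: knight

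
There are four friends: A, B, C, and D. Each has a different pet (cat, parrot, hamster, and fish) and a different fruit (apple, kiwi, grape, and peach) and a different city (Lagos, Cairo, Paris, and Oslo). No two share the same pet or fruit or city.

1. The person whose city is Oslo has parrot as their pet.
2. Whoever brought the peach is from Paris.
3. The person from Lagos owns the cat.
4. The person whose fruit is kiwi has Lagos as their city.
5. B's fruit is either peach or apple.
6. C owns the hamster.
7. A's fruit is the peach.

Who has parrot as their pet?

With clues 1–6, C is impossible for the one with pet parrot.
With clues 1–7, A and D are impossible for the one with pet parrot.
That leaves B.

B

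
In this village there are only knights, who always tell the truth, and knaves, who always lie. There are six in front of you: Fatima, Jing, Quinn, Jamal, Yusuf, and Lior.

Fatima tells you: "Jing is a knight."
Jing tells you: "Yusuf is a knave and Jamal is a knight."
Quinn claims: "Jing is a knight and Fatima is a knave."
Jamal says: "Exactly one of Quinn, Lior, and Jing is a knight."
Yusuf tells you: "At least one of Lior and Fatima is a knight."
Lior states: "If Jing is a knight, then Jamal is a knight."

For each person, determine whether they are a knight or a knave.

Fatima: knave, Jing: knave, Quinn: knave, Jamal: knight, Yusuf: knight, Lior: knight

Consider Fatima. Suppose Fatima is a knight.
Then no assignment of the remaining roles makes every statement match its speaker's type — contradiction.
So Fatima is a knave.
Consider Jing. Suppose Jing is a knight.
Then Fatima's statement comes out true, contradicting Fatima being a knave.
So Jing is a knave.
With that fixed, Quinn's statement is false, so Quinn is a knave.
With that fixed, Lior's statement is true, so Lior is a knight.
With that fixed, Jamal's statement is true, so Jamal is a knight.
With that fixed, Yusuf's statement is true, so Yusuf is a knight.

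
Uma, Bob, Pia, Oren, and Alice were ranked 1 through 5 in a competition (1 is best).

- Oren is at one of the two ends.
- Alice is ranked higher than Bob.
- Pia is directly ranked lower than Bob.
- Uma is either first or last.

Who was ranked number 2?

With clue 1, Oren is ruled out for rank 2.
With clues 1–3, Pia is ruled out for rank 2.
With clues 1–4, Bob and Uma are ruled out for rank 2.
So rank 2 is Alice.

Alice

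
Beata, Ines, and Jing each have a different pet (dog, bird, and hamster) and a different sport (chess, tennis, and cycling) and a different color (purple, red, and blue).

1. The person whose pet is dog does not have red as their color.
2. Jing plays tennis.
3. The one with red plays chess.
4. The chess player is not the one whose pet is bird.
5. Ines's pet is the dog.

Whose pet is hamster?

With clues 1–4, Jing is impossible for the one with pet hamster.
With clues 1–5, Ines is impossible for the one with pet hamster.
That leaves Beata.

Beata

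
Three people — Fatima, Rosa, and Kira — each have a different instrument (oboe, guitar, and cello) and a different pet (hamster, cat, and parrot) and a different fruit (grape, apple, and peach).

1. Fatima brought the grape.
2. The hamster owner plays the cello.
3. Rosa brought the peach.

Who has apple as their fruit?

Clue 1 rules out Fatima for the one with fruit apple.
With clues 1–3, Rosa is impossible for the one with fruit apple.
That leaves Kira.

Kira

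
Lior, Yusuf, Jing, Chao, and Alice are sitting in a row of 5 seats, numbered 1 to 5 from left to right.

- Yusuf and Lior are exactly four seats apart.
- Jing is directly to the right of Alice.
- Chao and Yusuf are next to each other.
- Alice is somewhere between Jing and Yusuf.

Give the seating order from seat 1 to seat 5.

Yusuf, Chao, Alice, Jing, Lior

From clue 1: Lior is in {1,5}.
From clues 1–4: Yusuf → seat 1, Chao → seat 2, Alice → seat 3, Jing → seat 4, Lior → seat 5.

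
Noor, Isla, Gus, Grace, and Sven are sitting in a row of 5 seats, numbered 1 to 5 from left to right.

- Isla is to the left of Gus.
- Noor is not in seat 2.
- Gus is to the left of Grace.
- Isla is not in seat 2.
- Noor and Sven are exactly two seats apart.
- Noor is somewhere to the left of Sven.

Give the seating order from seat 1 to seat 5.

From clue 1: Isla is in {1,2,3,4}.
From clues 1–2: Noor is in {1,3,4,5}.
From clues 1–3: Isla is in {1,2,3}.
From clues 1–4: Isla is in {1,3}.
From clues 1–5: Isla → seat 1.
From clues 1–6: Gus → seat 2, Noor → seat 3, Grace → seat 4, Sven → seat 5.

Isla, Gus, Noor, Grace, Sven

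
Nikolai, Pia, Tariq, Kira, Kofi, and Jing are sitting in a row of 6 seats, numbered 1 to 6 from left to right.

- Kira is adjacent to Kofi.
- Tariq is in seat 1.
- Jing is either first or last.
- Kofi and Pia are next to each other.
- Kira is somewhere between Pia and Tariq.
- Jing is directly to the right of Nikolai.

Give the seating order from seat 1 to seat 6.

From clues 1–2: Tariq → seat 1.
From clues 1–3: Jing → seat 6.
From clues 1–4: Nikolai is in {2,5}.
From clues 1–6: Kira → seat 2, Kofi → seat 3, Pia → seat 4, Nikolai → seat 5.

Tariq, Kira, Kofi, Pia, Nikolai, Jing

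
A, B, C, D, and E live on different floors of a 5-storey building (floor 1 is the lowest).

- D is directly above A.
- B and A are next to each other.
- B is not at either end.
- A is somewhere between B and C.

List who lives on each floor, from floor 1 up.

E, B, A, D, C

From clue 1: A is in {1,2,3,4}.
From clues 1–2: A is in {2,3,4}.
From clues 1–3: A is in {3,4}.
From clues 1–4: E → floor 1, B → floor 2, A → floor 3, D → floor 4, C → floor 5.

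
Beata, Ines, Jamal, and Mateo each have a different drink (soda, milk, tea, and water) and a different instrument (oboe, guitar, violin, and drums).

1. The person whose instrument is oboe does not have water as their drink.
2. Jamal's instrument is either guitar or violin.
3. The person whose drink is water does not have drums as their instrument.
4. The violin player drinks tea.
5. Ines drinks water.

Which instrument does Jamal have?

With clues 1–2, drums and oboe are impossible for Jamal's instrument.
With clues 1–5, guitar is impossible for Jamal's instrument.
That leaves violin.

violin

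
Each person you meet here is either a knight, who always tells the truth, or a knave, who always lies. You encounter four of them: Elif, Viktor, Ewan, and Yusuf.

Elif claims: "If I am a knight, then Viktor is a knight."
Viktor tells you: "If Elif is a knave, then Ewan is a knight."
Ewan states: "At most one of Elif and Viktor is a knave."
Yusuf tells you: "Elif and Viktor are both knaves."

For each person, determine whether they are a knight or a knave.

Elif: knight, Viktor: knight, Ewan: knight, Yusuf: knave

Consider Elif. Suppose Elif is a knave.
Then Elif's own statement would have to be false, but it can't be — contradiction.
So Elif is a knight.
With that fixed, Viktor's statement is true, so Viktor is a knight.
With that fixed, Ewan's statement is true, so Ewan is a knight.
With that fixed, Yusuf's statement is false, so Yusuf is a knave.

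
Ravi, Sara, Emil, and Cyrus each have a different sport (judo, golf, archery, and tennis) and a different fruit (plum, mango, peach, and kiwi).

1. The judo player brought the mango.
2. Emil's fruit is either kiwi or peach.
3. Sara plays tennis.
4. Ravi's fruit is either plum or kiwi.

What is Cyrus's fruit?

mango

With clues 1–4, kiwi, peach, and plum are impossible for Cyrus's fruit.
That leaves mango.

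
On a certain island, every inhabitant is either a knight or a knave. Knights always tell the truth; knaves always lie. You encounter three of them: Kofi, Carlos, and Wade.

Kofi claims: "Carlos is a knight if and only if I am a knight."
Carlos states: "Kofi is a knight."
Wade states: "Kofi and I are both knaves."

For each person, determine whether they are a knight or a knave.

Kofi: knight, Carlos: knight, Wade: knave

Consider Kofi. Suppose Kofi is a knave.
Then whichever role Wade has, Wade's statement has the wrong truth value — contradiction.
So Kofi is a knight.
With that fixed, Carlos's statement is true, so Carlos is a knight.
With that fixed, Wade's statement is false, so Wade is a knave.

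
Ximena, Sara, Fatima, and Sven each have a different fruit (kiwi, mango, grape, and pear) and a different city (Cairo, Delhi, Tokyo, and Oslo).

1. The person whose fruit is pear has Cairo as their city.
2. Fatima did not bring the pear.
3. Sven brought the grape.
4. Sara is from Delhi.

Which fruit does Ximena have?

pear

With clues 1–3, grape is impossible for Ximena's fruit.
With clues 1–4, kiwi and mango are impossible for Ximena's fruit.
That leaves pear.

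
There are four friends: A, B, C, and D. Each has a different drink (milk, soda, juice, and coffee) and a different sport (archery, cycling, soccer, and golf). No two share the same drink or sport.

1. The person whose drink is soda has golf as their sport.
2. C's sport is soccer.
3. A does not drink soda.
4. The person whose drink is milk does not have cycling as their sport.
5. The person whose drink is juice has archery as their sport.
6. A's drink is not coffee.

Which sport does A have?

With clues 1–2, soccer is impossible for A's sport.
With clues 1–3, golf is impossible for A's sport.
With clues 1–6, cycling is impossible for A's sport.
That leaves archery.

archery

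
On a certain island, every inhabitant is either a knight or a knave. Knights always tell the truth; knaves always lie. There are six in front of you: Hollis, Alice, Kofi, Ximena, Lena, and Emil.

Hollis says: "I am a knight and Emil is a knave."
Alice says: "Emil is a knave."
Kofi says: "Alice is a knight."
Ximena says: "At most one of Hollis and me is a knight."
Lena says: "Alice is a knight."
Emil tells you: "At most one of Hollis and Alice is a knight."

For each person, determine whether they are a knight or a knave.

Hollis: knave, Alice: knave, Kofi: knave, Ximena: knight, Lena: knave, Emil: knight

Consider Hollis. Suppose Hollis is a knight.
Then whichever role Ximena has, Ximena's statement has the wrong truth value — contradiction.
So Hollis is a knave.
With that fixed, Ximena's statement is true, so Ximena is a knight.
With that fixed, Emil's statement is true, so Emil is a knight.
With that fixed, Alice's statement is false, so Alice is a knave.
With that fixed, Kofi's statement is false, so Kofi is a knave.
With that fixed, Lena's statement is false, so Lena is a knave.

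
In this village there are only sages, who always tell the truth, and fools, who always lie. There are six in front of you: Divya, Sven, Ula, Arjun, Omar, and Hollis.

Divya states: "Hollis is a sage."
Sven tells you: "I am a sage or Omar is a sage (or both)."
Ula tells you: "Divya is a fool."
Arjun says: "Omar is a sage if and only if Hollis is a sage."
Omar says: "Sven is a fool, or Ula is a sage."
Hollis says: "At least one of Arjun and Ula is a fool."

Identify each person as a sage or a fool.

Consider Divya. Suppose Divya is a fool.
Then no assignment of the remaining roles makes every statement match its speaker's type — contradiction.
So Divya is a sage.
With that fixed, Ula's statement is false, so Ula is a fool.
With that fixed, Hollis's statement is true, so Hollis is a sage.
Consider Sven. Suppose Sven is a fool.
Then no assignment of the remaining roles makes every statement match its speaker's type — contradiction.
So Sven is a sage.
With that fixed, Omar's statement is false, so Omar is a fool.
With that fixed, Arjun's statement is false, so Arjun is a fool.

Divya: sage, Sven: sage, Ula: fool, Arjun: fool, Omar: fool, Hollis: sage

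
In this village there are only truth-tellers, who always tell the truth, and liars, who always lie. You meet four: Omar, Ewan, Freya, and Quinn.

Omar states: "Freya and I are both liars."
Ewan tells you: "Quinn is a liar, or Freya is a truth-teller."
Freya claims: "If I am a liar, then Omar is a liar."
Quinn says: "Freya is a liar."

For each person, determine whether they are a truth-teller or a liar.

Consider Omar. Suppose Omar is a truth-teller.
Then Omar's own statement would have to be true, but it can't be — contradiction.
So Omar is a liar.
With that fixed, Freya's statement is true, so Freya is a truth-teller.
With that fixed, Quinn's statement is false, so Quinn is a liar.
With that fixed, Ewan's statement is true, so Ewan is a truth-teller.

Omar: liar, Ewan: truth-teller, Freya: truth-teller, Quinn: liar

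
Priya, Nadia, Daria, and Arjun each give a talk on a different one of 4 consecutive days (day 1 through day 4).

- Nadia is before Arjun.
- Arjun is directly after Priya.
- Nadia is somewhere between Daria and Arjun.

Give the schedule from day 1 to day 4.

Daria, Nadia, Priya, Arjun

From clue 1: Nadia is in {1,2,3}.
From clues 1–2: Priya is in {2,3}.
From clues 1–3: Daria → day 1, Nadia → day 2, Priya → day 3, Arjun → day 4.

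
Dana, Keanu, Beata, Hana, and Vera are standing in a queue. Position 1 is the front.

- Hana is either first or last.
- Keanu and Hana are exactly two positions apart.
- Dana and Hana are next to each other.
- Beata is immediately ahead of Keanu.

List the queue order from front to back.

Vera, Beata, Keanu, Dana, Hana

From clue 1: Hana is in {1,5}.
From clues 1–2: Keanu → position 3.
From clues 1–3: Dana is in {2,4}.
From clues 1–4: Vera → position 1, Beata → position 2, Dana → position 4, Hana → position 5.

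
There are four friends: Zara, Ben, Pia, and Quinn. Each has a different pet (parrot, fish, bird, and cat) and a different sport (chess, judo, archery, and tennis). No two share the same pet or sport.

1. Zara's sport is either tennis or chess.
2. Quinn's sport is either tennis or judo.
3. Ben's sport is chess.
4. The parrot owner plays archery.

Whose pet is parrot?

Pia

With clues 1–4, Ben, Quinn, and Zara are impossible for the one with pet parrot.
That leaves Pia.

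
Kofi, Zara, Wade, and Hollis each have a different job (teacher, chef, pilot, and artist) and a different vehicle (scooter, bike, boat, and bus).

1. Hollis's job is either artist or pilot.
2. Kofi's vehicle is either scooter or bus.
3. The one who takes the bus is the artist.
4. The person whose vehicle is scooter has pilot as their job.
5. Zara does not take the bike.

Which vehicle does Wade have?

bike

With clues 1–4, bus and scooter are impossible for Wade's vehicle.
With clues 1–5, boat is impossible for Wade's vehicle.
That leaves bike.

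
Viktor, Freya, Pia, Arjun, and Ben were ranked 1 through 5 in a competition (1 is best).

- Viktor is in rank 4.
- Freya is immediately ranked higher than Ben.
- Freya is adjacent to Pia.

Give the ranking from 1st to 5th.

From clue 1: Viktor → rank 4.
From clues 1–2: Freya is in {1,2}.
From clues 1–3: Pia → rank 1, Freya → rank 2, Ben → rank 3, Arjun → rank 5.

Pia, Freya, Ben, Viktor, Arjun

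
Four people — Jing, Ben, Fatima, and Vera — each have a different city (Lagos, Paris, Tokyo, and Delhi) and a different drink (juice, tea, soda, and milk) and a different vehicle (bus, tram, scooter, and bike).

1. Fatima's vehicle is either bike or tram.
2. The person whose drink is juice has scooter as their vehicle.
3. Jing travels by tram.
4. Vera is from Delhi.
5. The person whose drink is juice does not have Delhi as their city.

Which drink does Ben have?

With clues 1–5, milk, soda, and tea are impossible for Ben's drink.
That leaves juice.

juice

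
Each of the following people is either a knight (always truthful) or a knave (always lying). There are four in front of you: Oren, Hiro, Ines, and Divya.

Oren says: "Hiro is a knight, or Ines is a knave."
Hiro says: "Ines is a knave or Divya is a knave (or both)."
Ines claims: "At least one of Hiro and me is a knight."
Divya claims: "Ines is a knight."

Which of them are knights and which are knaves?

Oren: knave, Hiro: knave, Ines: knight, Divya: knight

Consider Oren. Suppose Oren is a knight.
Then no assignment of the remaining roles makes every statement match its speaker's type — contradiction.
So Oren is a knave.
Consider Hiro. Suppose Hiro is a knight.
Then Oren's statement comes out true, contradicting Oren being a knave.
So Hiro is a knave.
Consider Ines. Suppose Ines is a knave.
Then Oren's statement comes out true, contradicting Oren being a knave.
So Ines is a knight.
With that fixed, Divya's statement is true, so Divya is a knight.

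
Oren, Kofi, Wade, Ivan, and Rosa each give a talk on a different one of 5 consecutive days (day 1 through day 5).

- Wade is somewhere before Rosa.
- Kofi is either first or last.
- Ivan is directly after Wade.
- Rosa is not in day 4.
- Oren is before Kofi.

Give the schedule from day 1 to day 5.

From clue 1: Wade is in {1,2,3,4}.
From clues 1–2: Kofi is in {1,5}.
From clues 1–4: Oren is in {2,4}.
From clues 1–5: Wade → day 1, Ivan → day 2, Rosa → day 3, Oren → day 4, Kofi → day 5.

Wade, Ivan, Rosa, Oren, Kofi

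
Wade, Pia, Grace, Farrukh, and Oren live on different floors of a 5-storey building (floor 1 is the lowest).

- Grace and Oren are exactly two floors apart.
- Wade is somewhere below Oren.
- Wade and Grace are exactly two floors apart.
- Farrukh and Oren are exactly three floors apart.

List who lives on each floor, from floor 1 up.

From clues 1–2: Wade is in {1,2,3,4}.
From clues 1–3: Wade → floor 1, Grace → floor 3, Oren → floor 5.
From clues 1–4: Farrukh → floor 2, Pia → floor 4.

Wade, Farrukh, Grace, Pia, Oren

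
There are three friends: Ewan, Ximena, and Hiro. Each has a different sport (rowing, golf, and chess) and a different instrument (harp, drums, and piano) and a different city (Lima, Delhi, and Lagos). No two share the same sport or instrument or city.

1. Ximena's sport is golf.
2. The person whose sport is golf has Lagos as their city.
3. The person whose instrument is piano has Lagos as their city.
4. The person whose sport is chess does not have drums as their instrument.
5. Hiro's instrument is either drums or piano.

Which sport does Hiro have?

Clue 1 rules out golf for Hiro's sport.
With clues 1–5, chess is impossible for Hiro's sport.
That leaves rowing.

rowing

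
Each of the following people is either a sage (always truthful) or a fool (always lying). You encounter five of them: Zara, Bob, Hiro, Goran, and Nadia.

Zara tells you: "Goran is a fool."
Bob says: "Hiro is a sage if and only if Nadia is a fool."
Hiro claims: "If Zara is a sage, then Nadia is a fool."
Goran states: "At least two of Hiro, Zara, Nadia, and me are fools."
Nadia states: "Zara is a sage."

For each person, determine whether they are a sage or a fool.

Zara: fool, Bob: sage, Hiro: sage, Goran: sage, Nadia: fool

Consider Zara. Suppose Zara is a sage.
Then no assignment of the remaining roles makes every statement match its speaker's type — contradiction.
So Zara is a fool.
With that fixed, Hiro's statement is true, so Hiro is a sage.
With that fixed, Nadia's statement is false, so Nadia is a fool.
With that fixed, Bob's statement is true, so Bob is a sage.
With that fixed, Goran's statement is true, so Goran is a sage.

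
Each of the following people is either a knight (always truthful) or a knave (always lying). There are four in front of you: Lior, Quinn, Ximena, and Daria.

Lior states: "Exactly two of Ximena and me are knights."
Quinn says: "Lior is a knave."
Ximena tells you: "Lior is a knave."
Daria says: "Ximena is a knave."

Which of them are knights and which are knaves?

Consider Lior. Suppose Lior is a knight.
Then no assignment of the remaining roles makes every statement match its speaker's type — contradiction.
So Lior is a knave.
With that fixed, Quinn's statement is true, so Quinn is a knight.
With that fixed, Ximena's statement is true, so Ximena is a knight.
With that fixed, Daria's statement is false, so Daria is a knave.

Lior: knave, Quinn: knight, Ximena: knight, Daria: knave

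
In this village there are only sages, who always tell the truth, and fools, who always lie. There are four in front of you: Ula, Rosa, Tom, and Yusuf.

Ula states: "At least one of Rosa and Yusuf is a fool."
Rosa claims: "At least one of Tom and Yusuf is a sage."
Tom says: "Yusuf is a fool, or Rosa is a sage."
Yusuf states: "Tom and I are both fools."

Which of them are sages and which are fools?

Ula: sage, Rosa: sage, Tom: sage, Yusuf: fool

Consider Ula. Suppose Ula is a fool.
Then no assignment of the remaining roles makes every statement match its speaker's type — contradiction.
So Ula is a sage.
Consider Rosa. Suppose Rosa is a fool.
Then no assignment of the remaining roles makes every statement match its speaker's type — contradiction.
So Rosa is a sage.
With that fixed, Tom's statement is true, so Tom is a sage.
With that fixed, Yusuf's statement is false, so Yusuf is a fool.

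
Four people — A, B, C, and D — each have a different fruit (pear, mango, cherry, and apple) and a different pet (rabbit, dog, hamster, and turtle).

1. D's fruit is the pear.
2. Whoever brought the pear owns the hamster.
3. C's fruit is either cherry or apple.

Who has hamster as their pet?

D

With clues 1–2, A, B, and C are impossible for the one with pet hamster.
That leaves D.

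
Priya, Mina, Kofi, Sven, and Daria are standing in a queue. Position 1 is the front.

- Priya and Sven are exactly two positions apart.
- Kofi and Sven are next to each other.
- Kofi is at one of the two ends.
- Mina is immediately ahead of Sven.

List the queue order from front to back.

From clues 1–3: Priya is in {2,4}.
From clues 1–4: Daria → position 1, Priya → position 2, Mina → position 3, Sven → position 4, Kofi → position 5.

Daria, Priya, Mina, Sven, Kofi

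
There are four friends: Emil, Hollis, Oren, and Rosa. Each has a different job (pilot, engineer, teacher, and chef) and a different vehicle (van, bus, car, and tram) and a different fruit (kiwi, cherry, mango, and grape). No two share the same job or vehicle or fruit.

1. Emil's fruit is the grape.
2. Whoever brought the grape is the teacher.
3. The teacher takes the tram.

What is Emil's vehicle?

With clues 1–3, bus, car, and van are impossible for Emil's vehicle.
That leaves tram.

tram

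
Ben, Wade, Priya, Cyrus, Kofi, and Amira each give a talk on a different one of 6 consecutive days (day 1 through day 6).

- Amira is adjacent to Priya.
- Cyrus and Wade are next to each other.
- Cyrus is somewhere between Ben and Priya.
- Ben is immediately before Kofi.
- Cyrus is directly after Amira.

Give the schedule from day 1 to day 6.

From clues 1–3: Ben is in {1,2,5,6}.
From clues 1–4: Ben is in {1,5}.
From clues 1–5: Priya → day 1, Amira → day 2, Cyrus → day 3, Wade → day 4, Ben → day 5, Kofi → day 6.

Priya, Amira, Cyrus, Wade, Ben, Kofi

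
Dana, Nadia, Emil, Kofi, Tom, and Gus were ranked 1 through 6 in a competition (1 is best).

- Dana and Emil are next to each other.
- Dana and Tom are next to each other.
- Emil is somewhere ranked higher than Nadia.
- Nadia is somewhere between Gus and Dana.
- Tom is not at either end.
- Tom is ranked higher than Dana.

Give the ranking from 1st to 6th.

From clues 1–2: Dana is in {2,3,4,5}.
From clues 1–3: Dana is in {2,3,4}.
From clues 1–4: Dana is in {2,3}.
From clues 1–6: Kofi → rank 1, Tom → rank 2, Dana → rank 3, Emil → rank 4, Nadia → rank 5, Gus → rank 6.

Kofi, Tom, Dana, Emil, Nadia, Gus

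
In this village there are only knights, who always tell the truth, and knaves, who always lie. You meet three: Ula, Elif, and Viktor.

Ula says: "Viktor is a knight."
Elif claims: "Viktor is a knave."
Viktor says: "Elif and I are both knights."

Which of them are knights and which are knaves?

Consider Ula. Suppose Ula is a knight.
Then no assignment of the remaining roles makes every statement match its speaker's type — contradiction.
So Ula is a knave.
Consider Elif. Suppose Elif is a knave.
Then no assignment of the remaining roles makes every statement match its speaker's type — contradiction.
So Elif is a knight.
Consider Viktor. Suppose Viktor is a knight.
Then Ula's statement comes out true, contradicting Ula being a knave.
So Viktor is a knave.

Ula: knave, Elif: knight, Viktor: knave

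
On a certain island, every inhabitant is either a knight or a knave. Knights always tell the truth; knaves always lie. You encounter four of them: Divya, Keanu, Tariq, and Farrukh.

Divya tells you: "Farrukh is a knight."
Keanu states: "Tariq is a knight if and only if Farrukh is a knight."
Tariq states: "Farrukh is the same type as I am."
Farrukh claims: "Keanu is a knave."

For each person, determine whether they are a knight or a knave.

Divya: knight, Keanu: knave, Tariq: knave, Farrukh: knight

Consider Divya. Suppose Divya is a knave.
Then no assignment of the remaining roles makes every statement match its speaker's type — contradiction.
So Divya is a knight.
Consider Keanu. Suppose Keanu is a knight.
Then no assignment of the remaining roles makes every statement match its speaker's type — contradiction.
So Keanu is a knave.
With that fixed, Farrukh's statement is true, so Farrukh is a knight.
Consider Tariq. Suppose Tariq is a knight.
Then Keanu's statement comes out true, contradicting Keanu being a knave.
So Tariq is a knave.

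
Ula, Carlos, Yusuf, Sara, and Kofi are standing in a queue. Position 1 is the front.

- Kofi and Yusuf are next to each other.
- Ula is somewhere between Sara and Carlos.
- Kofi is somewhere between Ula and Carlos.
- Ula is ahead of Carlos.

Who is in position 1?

With clues 1–2, Ula is ruled out for position 1.
With clues 1–3, Kofi and Yusuf are ruled out for position 1.
With clues 1–4, Carlos is ruled out for position 1.
So position 1 is Sara.

Sara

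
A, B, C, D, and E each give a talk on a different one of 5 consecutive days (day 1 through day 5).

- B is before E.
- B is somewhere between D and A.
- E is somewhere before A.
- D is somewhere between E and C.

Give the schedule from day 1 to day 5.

From clue 1: B is in {1,2,3,4}.
From clues 1–2: B is in {2,3}.
From clues 1–3: A is in {4,5}.
From clues 1–4: C → day 1, D → day 2, B → day 3, E → day 4, A → day 5.

C, D, B, E, A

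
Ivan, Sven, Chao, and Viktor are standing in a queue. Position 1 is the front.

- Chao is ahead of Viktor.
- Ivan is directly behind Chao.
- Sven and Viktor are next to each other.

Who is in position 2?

Ivan

With clues 1–2, Sven and Viktor are ruled out for position 2.
With clues 1–3, Chao is ruled out for position 2.
So position 2 is Ivan.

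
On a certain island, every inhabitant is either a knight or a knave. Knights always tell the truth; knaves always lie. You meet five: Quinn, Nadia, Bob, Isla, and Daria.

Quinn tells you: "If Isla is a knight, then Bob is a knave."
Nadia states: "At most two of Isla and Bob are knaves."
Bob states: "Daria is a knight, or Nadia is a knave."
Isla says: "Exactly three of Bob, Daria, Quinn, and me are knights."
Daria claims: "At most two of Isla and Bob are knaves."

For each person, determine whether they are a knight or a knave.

Regardless of anyone's role, Nadia's statement is true, so Nadia is a knight.
With that fixed, Daria's statement is true, so Daria is a knight.
With that fixed, Bob's statement is true, so Bob is a knight.
Consider Quinn. Suppose Quinn is a knight.
Then whichever role Isla has, Isla's statement has the wrong truth value — contradiction.
So Quinn is a knave.
Consider Isla. Suppose Isla is a knave.
Then Quinn's statement comes out true, contradicting Quinn being a knave.
So Isla is a knight.

Quinn: knave, Nadia: knight, Bob: knight, Isla: knight, Daria: knight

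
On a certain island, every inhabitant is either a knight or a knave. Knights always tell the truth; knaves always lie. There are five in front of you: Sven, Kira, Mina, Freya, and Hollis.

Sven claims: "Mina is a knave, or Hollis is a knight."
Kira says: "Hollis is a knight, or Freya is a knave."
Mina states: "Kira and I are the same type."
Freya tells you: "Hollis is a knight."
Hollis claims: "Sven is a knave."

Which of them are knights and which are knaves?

Sven: knight, Kira: knight, Mina: knave, Freya: knave, Hollis: knave

Consider Sven. Suppose Sven is a knave.
Then no assignment of the remaining roles makes every statement match its speaker's type — contradiction.
So Sven is a knight.
With that fixed, Hollis's statement is false, so Hollis is a knave.
With that fixed, Freya's statement is false, so Freya is a knave.
With that fixed, Kira's statement is true, so Kira is a knight.
Consider Mina. Suppose Mina is a knight.
Then Sven's statement comes out false, contradicting Sven being a knight.
So Mina is a knave.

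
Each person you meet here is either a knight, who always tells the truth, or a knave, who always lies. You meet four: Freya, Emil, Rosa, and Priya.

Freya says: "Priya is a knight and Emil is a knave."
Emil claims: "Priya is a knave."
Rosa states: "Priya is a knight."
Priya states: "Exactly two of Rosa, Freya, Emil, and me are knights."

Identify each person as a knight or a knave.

Freya: knave, Emil: knight, Rosa: knave, Priya: knave

Consider Freya. Suppose Freya is a knight.
Then no assignment of the remaining roles makes every statement match its speaker's type — contradiction.
So Freya is a knave.
Consider Emil. Suppose Emil is a knave.
Then no assignment of the remaining roles makes every statement match its speaker's type — contradiction.
So Emil is a knight.
Consider Rosa. Suppose Rosa is a knight.
Then whichever role Priya has, Priya's statement has the wrong truth value — contradiction.
So Rosa is a knave.
Consider Priya. Suppose Priya is a knight.
Then Emil's statement comes out false, contradicting Emil being a knight.
So Priya is a knave.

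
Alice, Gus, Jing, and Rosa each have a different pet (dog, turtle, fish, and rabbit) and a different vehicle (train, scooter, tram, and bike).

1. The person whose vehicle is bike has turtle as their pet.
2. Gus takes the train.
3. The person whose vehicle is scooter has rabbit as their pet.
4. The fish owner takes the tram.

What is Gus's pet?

With clues 1–2, turtle is impossible for Gus's pet.
With clues 1–3, rabbit is impossible for Gus's pet.
With clues 1–4, fish is impossible for Gus's pet.
That leaves dog.

dog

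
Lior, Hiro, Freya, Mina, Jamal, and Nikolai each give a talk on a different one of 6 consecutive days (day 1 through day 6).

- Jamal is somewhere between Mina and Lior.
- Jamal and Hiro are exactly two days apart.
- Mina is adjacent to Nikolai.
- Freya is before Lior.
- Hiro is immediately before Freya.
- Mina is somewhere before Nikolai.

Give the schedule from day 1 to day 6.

Mina, Nikolai, Hiro, Freya, Jamal, Lior

From clue 1: Jamal is in {2,3,4,5}.
From clues 1–3: Freya is in {1,3,4,6}.
From clues 1–4: Lior is in {3,5,6}.
From clues 1–5: Hiro → day 3, Freya → day 4, Jamal → day 5, Lior → day 6.
From clues 1–6: Mina → day 1, Nikolai → day 2.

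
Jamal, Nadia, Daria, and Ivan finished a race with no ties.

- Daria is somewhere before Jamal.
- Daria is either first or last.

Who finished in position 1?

Daria

With clue 1, Jamal is ruled out for place 1.
With clues 1–2, Ivan and Nadia are ruled out for place 1.
So place 1 is Daria.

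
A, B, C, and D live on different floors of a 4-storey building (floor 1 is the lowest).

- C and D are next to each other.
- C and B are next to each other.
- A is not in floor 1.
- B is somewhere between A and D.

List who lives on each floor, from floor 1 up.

From clues 1–2: A is in {1,4}.
From clues 1–3: C → floor 2, A → floor 4.
From clues 1–4: D → floor 1, B → floor 3.

D, C, B, A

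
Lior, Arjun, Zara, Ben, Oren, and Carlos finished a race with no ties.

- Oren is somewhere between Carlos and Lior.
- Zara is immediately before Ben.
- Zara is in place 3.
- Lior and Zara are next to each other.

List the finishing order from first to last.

From clue 1: Oren is in {2,3,4,5}.
From clues 1–3: Zara → place 3, Ben → place 4.
From clues 1–4: Arjun → place 1, Lior → place 2, Oren → place 5, Carlos → place 6.

Arjun, Lior, Zara, Ben, Oren, Carlos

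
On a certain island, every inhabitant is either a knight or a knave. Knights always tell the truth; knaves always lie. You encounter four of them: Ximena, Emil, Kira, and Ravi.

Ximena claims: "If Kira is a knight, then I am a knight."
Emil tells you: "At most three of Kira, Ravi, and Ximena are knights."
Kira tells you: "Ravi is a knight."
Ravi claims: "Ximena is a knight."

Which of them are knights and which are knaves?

Regardless of anyone's role, Emil's statement is true, so Emil is a knight.
Consider Ximena. Suppose Ximena is a knave.
Then no assignment of the remaining roles makes every statement match its speaker's type — contradiction.
So Ximena is a knight.
With that fixed, Ravi's statement is true, so Ravi is a knight.
With that fixed, Kira's statement is true, so Kira is a knight.

Ximena: knight, Emil: knight, Kira: knight, Ravi: knight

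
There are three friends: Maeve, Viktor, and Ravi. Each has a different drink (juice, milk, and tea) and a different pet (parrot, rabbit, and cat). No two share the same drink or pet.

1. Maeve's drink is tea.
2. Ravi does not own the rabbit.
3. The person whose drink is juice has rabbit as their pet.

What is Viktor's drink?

Clue 1 rules out tea for Viktor's drink.
With clues 1–3, milk is impossible for Viktor's drink.
That leaves juice.

juice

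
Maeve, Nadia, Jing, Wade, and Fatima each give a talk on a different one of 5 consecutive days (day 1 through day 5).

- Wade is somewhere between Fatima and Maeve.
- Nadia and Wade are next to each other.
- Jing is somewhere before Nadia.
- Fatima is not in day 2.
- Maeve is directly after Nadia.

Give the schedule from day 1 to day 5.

Fatima, Jing, Wade, Nadia, Maeve

From clue 1: Wade is in {2,3,4}.
From clues 1–2: Nadia is in {2,3,4}.
From clues 1–3: Nadia is in {3,4}.
From clues 1–5: Fatima → day 1, Jing → day 2, Wade → day 3, Nadia → day 4, Maeve → day 5.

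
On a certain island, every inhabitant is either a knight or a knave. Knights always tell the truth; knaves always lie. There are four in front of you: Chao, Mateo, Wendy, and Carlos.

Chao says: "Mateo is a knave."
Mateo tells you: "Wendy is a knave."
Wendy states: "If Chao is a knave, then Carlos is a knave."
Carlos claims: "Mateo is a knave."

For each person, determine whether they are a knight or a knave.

Chao: knight, Mateo: knave, Wendy: knight, Carlos: knight

Consider Chao. Suppose Chao is a knave.
Then no assignment of the remaining roles makes every statement match its speaker's type — contradiction.
So Chao is a knight.
With that fixed, Wendy's statement is true, so Wendy is a knight.
With that fixed, Mateo's statement is false, so Mateo is a knave.
With that fixed, Carlos's statement is true, so Carlos is a knight.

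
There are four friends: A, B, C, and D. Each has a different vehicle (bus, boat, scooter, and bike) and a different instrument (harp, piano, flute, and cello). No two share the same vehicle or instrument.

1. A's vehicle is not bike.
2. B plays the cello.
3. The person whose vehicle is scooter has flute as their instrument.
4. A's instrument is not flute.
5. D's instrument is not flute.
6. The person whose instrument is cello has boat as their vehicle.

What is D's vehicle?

With clues 1–5, scooter is impossible for D's vehicle.
With clues 1–6, boat and bus are impossible for D's vehicle.
That leaves bike.

bike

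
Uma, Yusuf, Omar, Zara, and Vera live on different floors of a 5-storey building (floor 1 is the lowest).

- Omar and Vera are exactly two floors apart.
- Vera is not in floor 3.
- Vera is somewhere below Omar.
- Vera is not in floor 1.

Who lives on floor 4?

With clues 1–3, Vera is ruled out for floor 4.
With clues 1–4, Uma, Yusuf, and Zara are ruled out for floor 4.
So floor 4 is Omar.

Omar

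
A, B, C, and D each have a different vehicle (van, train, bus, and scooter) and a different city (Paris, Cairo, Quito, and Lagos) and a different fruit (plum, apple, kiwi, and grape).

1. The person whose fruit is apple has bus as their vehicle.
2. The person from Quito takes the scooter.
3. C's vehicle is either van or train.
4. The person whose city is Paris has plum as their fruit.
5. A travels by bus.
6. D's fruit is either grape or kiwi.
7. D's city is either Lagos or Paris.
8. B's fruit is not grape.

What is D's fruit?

With clues 1–5, apple is impossible for D's fruit.
With clues 1–6, plum is impossible for D's fruit.
With clues 1–8, kiwi is impossible for D's fruit.
That leaves grape.

grape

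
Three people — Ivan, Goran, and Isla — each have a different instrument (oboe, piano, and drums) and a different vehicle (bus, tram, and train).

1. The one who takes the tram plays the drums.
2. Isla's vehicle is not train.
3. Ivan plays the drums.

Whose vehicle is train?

Goran

With clues 1–2, Isla is impossible for the one with vehicle train.
With clues 1–3, Ivan is impossible for the one with vehicle train.
That leaves Goran.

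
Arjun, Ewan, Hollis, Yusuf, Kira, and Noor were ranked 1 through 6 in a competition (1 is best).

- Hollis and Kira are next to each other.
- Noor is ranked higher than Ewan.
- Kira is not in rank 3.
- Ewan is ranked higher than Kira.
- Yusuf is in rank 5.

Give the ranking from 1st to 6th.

From clues 1–2: Ewan is in {2,3,4,5,6}.
From clues 1–4: Ewan is in {2,3,4}.
From clues 1–5: Noor → rank 1, Ewan → rank 2, Hollis → rank 3, Kira → rank 4, Yusuf → rank 5, Arjun → rank 6.

Noor, Ewan, Hollis, Kira, Yusuf, Arjun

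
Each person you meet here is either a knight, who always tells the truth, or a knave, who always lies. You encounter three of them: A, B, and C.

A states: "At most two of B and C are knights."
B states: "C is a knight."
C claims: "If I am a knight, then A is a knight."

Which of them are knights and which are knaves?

Regardless of anyone's role, A's statement is true, so A is a knight.
With that fixed, C's statement is true, so C is a knight.
With that fixed, B's statement is true, so B is a knight.

A: knight, B: knight, C: knight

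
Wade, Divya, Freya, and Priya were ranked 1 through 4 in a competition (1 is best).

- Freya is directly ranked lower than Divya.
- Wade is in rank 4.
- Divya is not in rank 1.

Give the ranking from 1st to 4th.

Priya, Divya, Freya, Wade

From clue 1: Divya is in {1,2,3}.
From clues 1–2: Wade → rank 4.
From clues 1–3: Priya → rank 1, Divya → rank 2, Freya → rank 3.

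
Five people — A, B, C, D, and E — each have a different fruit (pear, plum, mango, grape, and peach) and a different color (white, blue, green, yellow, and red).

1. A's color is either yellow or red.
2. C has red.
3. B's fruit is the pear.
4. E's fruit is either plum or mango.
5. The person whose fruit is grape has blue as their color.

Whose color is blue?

Clue 1 rules out A for the one with color blue.
With clues 1–2, C is impossible for the one with color blue.
With clues 1–5, B and E are impossible for the one with color blue.
That leaves D.

D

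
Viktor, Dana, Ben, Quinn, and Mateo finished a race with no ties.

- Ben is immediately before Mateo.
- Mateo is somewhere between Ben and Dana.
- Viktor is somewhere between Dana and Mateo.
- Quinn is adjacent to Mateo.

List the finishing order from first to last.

From clue 1: Ben is in {1,2,3,4}.
From clues 1–2: Dana is in {3,4,5}.
From clues 1–3: Viktor is in {3,4}.
From clues 1–4: Ben → place 1, Mateo → place 2, Quinn → place 3, Viktor → place 4, Dana → place 5.

Ben, Mateo, Quinn, Viktor, Dana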